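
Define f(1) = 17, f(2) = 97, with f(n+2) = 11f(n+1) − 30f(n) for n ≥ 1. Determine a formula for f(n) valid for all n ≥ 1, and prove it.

Claim: f(n) = 2·6^n + 5^n.

Base cases: f(1) = 17 and 2·6^1 + 5^1 = 17; f(2) = 97 and 2·6^2 + 5^2 = 97.
Assume f(i) = 2·6^i + 5^i for all 1 ≤ i ≤ j, where j ≥ 2.
Then f(j+1) = 11f(j) − 30f(j−1) = 11·(2·6^j + 5^j) − 30·(2·6^{j−1} + 5^{j−1}) = 2·(11·6 − 30)6^{j−1} + (11·5 − 30)5^{j−1} = 72·6^{j−1} + 25·5^{j−1} = 2·6^{j+1} + 5^{j+1}.
So the formula holds for j+1, and by strong induction f(n) = 2·6^n + 5^n for all n ≥ 1.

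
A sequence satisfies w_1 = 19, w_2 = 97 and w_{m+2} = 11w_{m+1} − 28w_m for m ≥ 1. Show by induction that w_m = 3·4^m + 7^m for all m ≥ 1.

Base cases: w_1 = 19 and 3·4^1 + 7^1 = 19; w_2 = 97 and 3·4^2 + 7^2 = 97.
Assume w_j = 3·4^j + 7^j for all 1 ≤ j ≤ r, where r ≥ 2.
Then w_{r+1} = 11w_r − 28w_{r−1} = 11·(3·4^r + 7^r) − 28·(3·4^{r−1} + 7^{r−1}) = 3·(11·4 − 28)4^{r−1} + (11·7 − 28)7^{r−1} = 48·4^{r−1} + 49·7^{r−1} = 3·4^{r+1} + 7^{r+1}.
So the formula holds for r+1, and by strong induction w_m = 3·4^m + 7^m for all m ≥ 1.

w_m = 3·4^m + 7^m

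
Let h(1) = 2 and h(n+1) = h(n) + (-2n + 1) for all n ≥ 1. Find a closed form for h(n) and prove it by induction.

Claim: h(n) = -n^2 + 2n + 1.

Base case: h(1) = 2, and -1^2 + 2·1 + 1 = 2.
Assume h(m) = -m^2 + 2m + 1.
Then h(m+1) = h(m) + (-2m + 1) = (-m^2 + 2m + 1) + (-2m + 1) = -m^2 + 2,
and -(m+1)^2 + 2·(m+1) + 1 = -m^2 + 2.
This completes the inductive step, so h(n) = -n^2 + 2n + 1 for all n ≥ 1.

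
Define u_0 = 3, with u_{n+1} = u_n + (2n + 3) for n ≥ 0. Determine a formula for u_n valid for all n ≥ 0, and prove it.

Claim: u_n = n^2 + 2n + 3.

Base case: u_0 = 3, and 0^2 + 2·0 + 3 = 3.
Assume u_k = k^2 + 2k + 3.
Then u_{k+1} = u_k + (2k + 3) = (k^2 + 2k + 3) + (2k + 3) = k^2 + 4k + 6,
and (k+1)^2 + 2·(k+1) + 3 = k^2 + 4k + 6.
This completes the inductive step, so u_n = n^2 + 2n + 3 for all n ≥ 0.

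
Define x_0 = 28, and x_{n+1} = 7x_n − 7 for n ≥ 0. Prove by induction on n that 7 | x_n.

Base case: x_0 = 28 = 7·4, so 7 | x_0.
Assume 7 | x_m, so x_m = 7t for some integer t.
Then x_{m+1} = 7x_m − 7 = 7·(7t) − 7 = 7(7t − 1), so 7 | x_{m+1}.
Hence 7 | x_n for every n ≥ 0, by induction.

7 | x_n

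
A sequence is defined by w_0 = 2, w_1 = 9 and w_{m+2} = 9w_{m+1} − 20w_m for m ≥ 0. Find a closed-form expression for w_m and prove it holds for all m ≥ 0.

Claim: w_m = 5^m + 4^m.

Base cases: w_0 = 2 and 5^0 + 4^0 = 2; w_1 = 9 and 5^1 + 4^1 = 9.
Assume w_j = 5^j + 4^j for all 0 ≤ j ≤ k, where k ≥ 1.
Then w_{k+1} = 9w_k − 20w_{k−1} = 9·(5^k + 4^k) − 20·(5^{k−1} + 4^{k−1}) = (9·5 − 20)5^{k−1} + (9·4 − 20)4^{k−1} = 25·5^{k−1} + 16·4^{k−1} = 5^{k+1} + 4^{k+1}.
Hence w_m = 5^m + 4^m for every m ≥ 0, by strong induction.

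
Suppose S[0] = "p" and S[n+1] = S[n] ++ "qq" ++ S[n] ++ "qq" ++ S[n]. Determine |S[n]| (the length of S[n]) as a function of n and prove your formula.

Claim: |S[n]| = 3^{n+1} − 2.

Base case: |S[0]| = 1, and 3^{0+1} − 2 = 1.
Assume |S[k]| = 3^{k+1} − 2.
Then |S[k+1]| = 3|S[k]| + 4 = 3(3^{k+1} − 2) + 4 = 3^{k+2} − 6 + 4 = 3^{k+2} − 2.
So the formula holds for k+1, and by induction |S[n]| = 3^{n+1} − 2 for all n ≥ 0.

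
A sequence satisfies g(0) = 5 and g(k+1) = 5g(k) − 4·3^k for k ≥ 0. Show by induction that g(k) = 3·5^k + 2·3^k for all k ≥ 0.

Base case: g(0) = 5, and 3·5^0 + 2·3^0 = 3 + 2 = 5.
Assume g(r) = 3·5^r + 2·3^r for some r ≥ 0.
Then g(r+1) = 5g(r) − 4·3^r = 5·(3·5^r + 2·3^r) − 4·3^r = 3·5^{r+1} + 10·3^r − 4·3^r = 3·5^{r+1} + 6·3^r = 3·5^{r+1} + 2·3^{r+1}.
Hence g(k) = 3·5^k + 2·3^k for every k ≥ 0, by induction.

g(k) = 3·5^k + 2·3^k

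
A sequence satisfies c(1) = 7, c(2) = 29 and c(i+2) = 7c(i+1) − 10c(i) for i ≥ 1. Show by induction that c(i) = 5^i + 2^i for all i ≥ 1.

Base cases: c(1) = 7 and 5^1 + 2^1 = 7; c(2) = 29 and 5^2 + 2^2 = 29.
Assume c(j) = 5^j + 2^j for all 1 ≤ j ≤ r, where r ≥ 2.
Then c(r+1) = 7c(r) − 10c(r−1) = 7·(5^r + 2^r) − 10·(5^{r−1} + 2^{r−1}) = (7·5 − 10)5^{r−1} + (7·2 − 10)2^{r−1} = 25·5^{r−1} + 4·2^{r−1} = 5^{r+1} + 2^{r+1}.
Hence c(i) = 5^i + 2^i for every i ≥ 1, by strong induction.

c(i) = 5^i + 2^i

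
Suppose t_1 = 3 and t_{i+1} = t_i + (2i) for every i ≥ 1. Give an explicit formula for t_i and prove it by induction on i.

Claim: t_i = i^2 − i + 3.

Base case: t_1 = 3, and 1^2 − 1 + 3 = 3.
Assume t_k = k^2 − k + 3.
Then t_{k+1} = t_k + (2k) = (k^2 − k + 3) + (2k) = k^2 + k + 3,
and (k+1)^2 − (k+1) + 3 = k^2 + k + 3.
Hence t_i = i^2 − i + 3 for every i ≥ 1, by induction.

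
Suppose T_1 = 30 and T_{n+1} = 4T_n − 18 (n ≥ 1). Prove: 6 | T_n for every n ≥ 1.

Base case: T_1 = 30 = 6·5, so 6 | T_1.
Assume 6 | T_r, so T_r = 6t for some integer t.
Then T_{r+1} = 4T_r − 18 = 4·(6t) − 18 = 6(4t − 3), so 6 | T_{r+1}.
So the property holds for r+1, and by induction 6 | T_n for all n ≥ 1.

6 | T_n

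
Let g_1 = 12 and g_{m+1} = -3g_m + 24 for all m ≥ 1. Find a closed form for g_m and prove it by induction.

Claim: g_m = -2·(-3)^m + 6.

Base case: g_1 = 12, and -2·(-3)^1 + 6 = 6 + 6 = 12.
Assume g_k = -2·(-3)^k + 6 for some k ≥ 1.
Then g_{k+1} = -3g_k + 24 = -3·(-2·(-3)^k + 6) + 24 = 6·(-3)^k − 18 + 24 = -2·(-3)^{k+1} + 6.
So the formula holds for k+1, and by induction g_m = -2·(-3)^m + 6 for all m ≥ 1.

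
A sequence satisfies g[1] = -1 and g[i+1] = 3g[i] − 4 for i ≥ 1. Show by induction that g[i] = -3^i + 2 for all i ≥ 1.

Base case: g[1] = -1, and -3^1 + 2 = -3 + 2 = -1.
Assume g[j] = -3^j + 2 for some j ≥ 1.
Then g[j+1] = 3g[j] − 4 = 3·(-3^j + 2) − 4 = -3^{j+1} + 6 − 4 = -3^{j+1} + 2.
So the formula holds for j+1, and by induction g[i] = -3^i + 2 for all i ≥ 1.

g[i] = -3^i + 2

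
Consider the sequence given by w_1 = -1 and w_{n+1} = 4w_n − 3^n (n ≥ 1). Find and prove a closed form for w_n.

Claim: w_n = -4^n + 3^n.

Base case: w_1 = -1, and -4^1 + 3^1 = -4 + 3 = -1.
Assume w_m = -4^m + 3^m for some m ≥ 1.
Then w_{m+1} = 4w_m − 3^m = 4·(-4^m + 3^m) − 3^m = -4^{m+1} + 4·3^m − 3^m = -4^{m+1} + 3·3^m = -4^{m+1} + 3^{m+1}.
This completes the inductive step, so w_n = -4^n + 3^n for all n ≥ 1.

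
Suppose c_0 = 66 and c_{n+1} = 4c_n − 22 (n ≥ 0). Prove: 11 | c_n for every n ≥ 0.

Base case: c_0 = 66 = 11·6, so 11 | c_0.
Assume 11 | c_m, so c_m = 11t for some integer t.
Then c_{m+1} = 4c_m − 22 = 4·(11t) − 22 = 11(4t − 2), so 11 | c_{m+1}.
By induction, 11 | c_n for all n ≥ 0.

11 | c_n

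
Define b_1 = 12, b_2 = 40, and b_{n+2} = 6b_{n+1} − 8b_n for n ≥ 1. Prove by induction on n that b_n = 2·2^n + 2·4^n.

Base cases: b_1 = 12 and 2·2^1 + 2·4^1 = 12; b_2 = 40 and 2·2^2 + 2·4^2 = 40.
Assume b_j = 2·2^j + 2·4^j for all 1 ≤ j ≤ k, where k ≥ 2.
Then b_{k+1} = 6b_k − 8b_{k−1} = 6·(2·2^k + 2·4^k) − 8·(2·2^{k−1} + 2·4^{k−1}) = 2·(6·2 − 8)2^{k−1} + 2·(6·4 − 8)4^{k−1} = 8·2^{k−1} + 32·4^{k−1} = 2·2^{k+1} + 2·4^{k+1}.
By strong induction, b_n = 2·2^n + 2·4^n for all n ≥ 1.

b_n = 2·2^n + 2·4^n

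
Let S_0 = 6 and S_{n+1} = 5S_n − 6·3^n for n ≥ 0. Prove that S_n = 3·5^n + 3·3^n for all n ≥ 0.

Base case: S_0 = 6, and 3·5^0 + 3·3^0 = 3 + 3 = 6.
Assume S_r = 3·5^r + 3·3^r for some r ≥ 0.
Then S_{r+1} = 5S_r − 6·3^r = 5·(3·5^r + 3·3^r) − 6·3^r = 3·5^{r+1} + 15·3^r − 6·3^r = 3·5^{r+1} + 9·3^r = 3·5^{r+1} + 3·3^{r+1}.
This completes the inductive step, so S_n = 3·5^n + 3·3^n for all n ≥ 0.

S_n = 3·5^n + 3·3^n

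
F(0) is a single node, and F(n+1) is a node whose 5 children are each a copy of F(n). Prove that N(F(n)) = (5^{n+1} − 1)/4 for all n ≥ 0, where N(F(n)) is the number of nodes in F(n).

Base case: N(F(0)) = 1, and (5^{0+1} − 1)/4 = 1.
Assume N(F(j)) = (5^{j+1} − 1)/4.
Then N(F(j+1)) = 1 + 5N(F(j)) = 1 + 5·(5^{j+1} − 1)/4 = 1 + (5^{j+2} − 5)/4 = (4 + 5^{j+2} − 5)/4 = (5^{j+2} − 1)/4.
So the formula holds for j+1, and by induction N(F(n)) = (5^{n+1} − 1)/4 for all n ≥ 0.

N(F(n)) = (5^{n+1} − 1)/4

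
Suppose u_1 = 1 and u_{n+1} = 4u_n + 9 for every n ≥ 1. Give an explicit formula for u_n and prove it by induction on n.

Claim: u_n = 4^n − 3.

Base case: u_1 = 1, and 4^1 − 3 = 4 − 3 = 1.
Assume u_k = 4^k − 3 for some k ≥ 1.
Then u_{k+1} = 4u_k + 9 = 4·(4^k − 3) + 9 = 4^{k+1} − 12 + 9 = 4^{k+1} − 3.
By induction, u_n = 4^n − 3 for all n ≥ 1.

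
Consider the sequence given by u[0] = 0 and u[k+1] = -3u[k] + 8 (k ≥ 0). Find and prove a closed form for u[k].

Claim: u[k] = -2·(-3)^k + 2.

Base case: u[0] = 0, and -2·(-3)^0 + 2 = -2 + 2 = 0.
Assume u[j] = -2·(-3)^j + 2 for some j ≥ 0.
Then u[j+1] = -3u[j] + 8 = -3·(-2·(-3)^j + 2) + 8 = 6·(-3)^j − 6 + 8 = -2·(-3)^{j+1} + 2.
Hence u[k] = -2·(-3)^k + 2 for every k ≥ 0, by induction.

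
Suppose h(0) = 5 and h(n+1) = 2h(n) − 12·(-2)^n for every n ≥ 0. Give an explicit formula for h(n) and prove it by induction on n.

Claim: h(n) = 2·2^n + 3·(-2)^n.

Base case: h(0) = 5, and 2·2^0 + 3·(-2)^0 = 2 + 3 = 5.
Assume h(j) = 2·2^j + 3·(-2)^j for some j ≥ 0.
Then h(j+1) = 2h(j) − 12·(-2)^j = 2·(2·2^j + 3·(-2)^j) − 12·(-2)^j = 2·2^{j+1} + 6·(-2)^j − 12·(-2)^j = 2·2^{j+1} − 6·(-2)^j = 2·2^{j+1} + 3·(-2)^{j+1}.
Hence h(n) = 2·2^n + 3·(-2)^n for every n ≥ 0, by induction.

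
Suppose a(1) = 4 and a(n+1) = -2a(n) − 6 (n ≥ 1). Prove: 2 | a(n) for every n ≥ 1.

Base case: a(1) = 4 = 2·2, so 2 | a(1).
Assume 2 | a(j), so a(j) = 2t for some integer t.
Then a(j+1) = -2a(j) − 6 = -2·(2t) − 6 = 2(-2t − 3), so 2 | a(j+1).
Hence 2 | a(n) for every n ≥ 1, by induction.

2 | a(n)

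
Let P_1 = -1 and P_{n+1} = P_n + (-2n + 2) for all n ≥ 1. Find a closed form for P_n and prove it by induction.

Claim: P_n = -n^2 + 3n − 3.

Base case: P_1 = -1, and -1^2 + 3·1 − 3 = -1.
Assume P_m = -m^2 + 3m − 3.
Then P_{m+1} = P_m + (-2m + 2) = (-m^2 + 3m − 3) + (-2m + 2) = -m^2 + m − 1,
and -(m+1)^2 + 3·(m+1) − 3 = -m^2 + m − 1.
By induction, P_n = -n^2 + 3n − 3 for all n ≥ 1.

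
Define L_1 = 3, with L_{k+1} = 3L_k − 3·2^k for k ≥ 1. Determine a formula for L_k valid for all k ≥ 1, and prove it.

Claim: L_k = -3^k + 3·2^k.

Base case: L_1 = 3, and -3^1 + 3·2^1 = -3 + 6 = 3.
Assume L_m = -3^m + 3·2^m for some m ≥ 1.
Then L_{m+1} = 3L_m − 3·2^m = 3·(-3^m + 3·2^m) − 3·2^m = -3^{m+1} + 9·2^m − 3·2^m = -3^{m+1} + 6·2^m = -3^{m+1} + 3·2^{m+1}.
So the formula holds for m+1, and by induction L_k = -3^k + 3·2^k for all k ≥ 1.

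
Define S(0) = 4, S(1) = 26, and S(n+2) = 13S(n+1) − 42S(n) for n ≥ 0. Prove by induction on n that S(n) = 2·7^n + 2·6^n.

Base cases: S(0) = 4 and 2·7^0 + 2·6^0 = 4; S(1) = 26 and 2·7^1 + 2·6^1 = 26.
Assume S(j) = 2·7^j + 2·6^j for all 0 ≤ j ≤ m, where m ≥ 1.
Then S(m+1) = 13S(m) − 42S(m−1) = 13·(2·7^m + 2·6^m) − 42·(2·7^{m−1} + 2·6^{m−1}) = 2·(13·7 − 42)7^{m−1} + 2·(13·6 − 42)6^{m−1} = 98·7^{m−1} + 72·6^{m−1} = 2·7^{m+1} + 2·6^{m+1}.
By strong induction, S(n) = 2·7^n + 2·6^n for all n ≥ 0.

S(n) = 2·7^n + 2·6^n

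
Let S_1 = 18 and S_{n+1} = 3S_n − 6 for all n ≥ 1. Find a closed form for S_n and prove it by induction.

Claim: S_n = 5·3^n + 3.

Base case: S_1 = 18, and 5·3^1 + 3 = 15 + 3 = 18.
Assume S_k = 5·3^k + 3 for some k ≥ 1.
Then S_{k+1} = 3S_k − 6 = 3·(5·3^k + 3) − 6 = 15·3^k + 9 − 6 = 5·3^{k+1} + 3.
This completes the inductive step, so S_n = 5·3^n + 3 for all n ≥ 1.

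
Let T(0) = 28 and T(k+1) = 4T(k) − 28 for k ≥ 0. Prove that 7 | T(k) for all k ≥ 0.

Base case: T(0) = 28 = 7·4, so 7 | T(0).
Assume 7 | T(r), so T(r) = 7t for some integer t.
Then T(r+1) = 4T(r) − 28 = 4·(7t) − 28 = 7(4t − 4), so 7 | T(r+1).
So the property holds for r+1, and by induction 7 | T(k) for all k ≥ 0.

7 | T(k)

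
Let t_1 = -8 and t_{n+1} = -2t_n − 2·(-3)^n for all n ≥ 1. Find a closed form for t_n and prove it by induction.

Claim: t_n = (-2)^n + 2·(-3)^n.

Base case: t_1 = -8, and (-2)^1 + 2·(-3)^1 = -2 − 6 = -8.
Assume t_m = (-2)^m + 2·(-3)^m for some m ≥ 1.
Then t_{m+1} = -2t_m − 2·(-3)^m = -2·((-2)^m + 2·(-3)^m) − 2·(-3)^m = (-2)^{m+1} − 4·(-3)^m − 2·(-3)^m = (-2)^{m+1} − 6·(-3)^m = (-2)^{m+1} + 2·(-3)^{m+1}.
Hence t_n = (-2)^n + 2·(-3)^n for every n ≥ 1, by induction.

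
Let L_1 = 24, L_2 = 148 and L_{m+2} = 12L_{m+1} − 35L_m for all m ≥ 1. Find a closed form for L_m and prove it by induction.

Claim: L_m = 2·7^m + 2·5^m.

Base cases: L_1 = 24 and 2·7^1 + 2·5^1 = 24; L_2 = 148 and 2·7^2 + 2·5^2 = 148.
Assume L_i = 2·7^i + 2·5^i for all 1 ≤ i ≤ j, where j ≥ 2.
Then L_{j+1} = 12L_j − 35L_{j−1} = 12·(2·7^j + 2·5^j) − 35·(2·7^{j−1} + 2·5^{j−1}) = 2·(12·7 − 35)7^{j−1} + 2·(12·5 − 35)5^{j−1} = 98·7^{j−1} + 50·5^{j−1} = 2·7^{j+1} + 2·5^{j+1}.
By strong induction, L_m = 2·7^m + 2·5^m for all m ≥ 1.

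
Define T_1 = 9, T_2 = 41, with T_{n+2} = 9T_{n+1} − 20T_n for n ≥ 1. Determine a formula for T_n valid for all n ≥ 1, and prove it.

Claim: T_n = 4^n + 5^n.

Base cases: T_1 = 9 and 4^1 + 5^1 = 9; T_2 = 41 and 4^2 + 5^2 = 41.
Assume T_i = 4^i + 5^i for all 1 ≤ i ≤ j, where j ≥ 2.
Then T_{j+1} = 9T_j − 20T_{j−1} = 9·(4^j + 5^j) − 20·(4^{j−1} + 5^{j−1}) = (9·4 − 20)4^{j−1} + (9·5 − 20)5^{j−1} = 16·4^{j−1} + 25·5^{j−1} = 4^{j+1} + 5^{j+1}.
Hence T_n = 4^n + 5^n for every n ≥ 1, by strong induction.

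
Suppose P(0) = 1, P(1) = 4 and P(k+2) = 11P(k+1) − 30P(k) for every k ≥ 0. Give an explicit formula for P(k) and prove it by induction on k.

Claim: P(k) = 2·5^k − 6^k.

Base cases: P(0) = 1 and 2·5^0 − 6^0 = 1; P(1) = 4 and 2·5^1 − 6^1 = 4.
Assume P(j) = 2·5^j − 6^j for all 0 ≤ j ≤ r, where r ≥ 1.
Then P(r+1) = 11P(r) − 30P(r−1) = 11·(2·5^r − 6^r) − 30·(2·5^{r−1} − 6^{r−1}) = 2·(11·5 − 30)5^{r−1} − (11·6 − 30)6^{r−1} = 50·5^{r−1} − 36·6^{r−1} = 2·5^{r+1} − 6^{r+1}.
By strong induction, P(k) = 2·5^k − 6^k for all k ≥ 0.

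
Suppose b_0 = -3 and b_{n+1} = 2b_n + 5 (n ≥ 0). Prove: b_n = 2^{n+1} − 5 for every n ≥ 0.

Base case: b_0 = -3, and 2^{0+1} − 5 = 2 − 5 = -3.
Assume b_j = 2^{j+1} − 5 for some j ≥ 0.
Then b_{j+1} = 2b_j + 5 = 2·(2^{j+1} − 5) + 5 = 2^{j+2} − 10 + 5 = 2^{j+2} − 5.
By induction, b_n = 2^{n+1} − 5 for all n ≥ 0.

b_n = 2^{n+1} − 5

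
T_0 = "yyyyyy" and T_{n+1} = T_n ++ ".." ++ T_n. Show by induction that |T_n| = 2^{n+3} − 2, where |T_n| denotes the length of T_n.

Base case: |T_0| = 6, and 2^{0+3} − 2 = 6.
Assume |T_j| = 2^{j+3} − 2.
Then |T_{j+1}| = |T_j| + 2 + |T_j| = 2|T_j| + 2 = 2(2^{j+3} − 2) + 2 = 2^{j+1+3} − 4 + 2 = 2^{j+1+3} − 2.
So the formula holds for j+1, and by induction |T_n| = 2^{n+3} − 2 for all n ≥ 0.

|T_n| = 2^{n+3} − 2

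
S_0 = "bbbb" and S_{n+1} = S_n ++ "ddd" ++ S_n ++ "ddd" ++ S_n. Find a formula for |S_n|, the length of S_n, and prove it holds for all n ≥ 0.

Claim: |S_n| = 7·3^n − 3.

Base case: |S_0| = 4, and 7·3^0 − 3 = 4.
Assume |S_j| = 7·3^j − 3.
Then |S_{j+1}| = 3|S_j| + 6 = 3(7·3^j − 3) + 6 = 7·3^{j+1} − 9 + 6 = 7·3^{j+1} − 3.
Hence |S_n| = 7·3^n − 3 for every n ≥ 0, by induction.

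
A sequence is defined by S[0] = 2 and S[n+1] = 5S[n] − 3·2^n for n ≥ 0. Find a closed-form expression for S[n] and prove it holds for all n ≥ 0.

Claim: S[n] = 5^n + 2^n.

Base case: S[0] = 2, and 5^0 + 2^0 = 1 + 1 = 2.
Assume S[m] = 5^m + 2^m for some m ≥ 0.
Then S[m+1] = 5S[m] − 3·2^m = 5·(5^m + 2^m) − 3·2^m = 5^{m+1} + 5·2^m − 3·2^m = 5^{m+1} + 2·2^m = 5^{m+1} + 2^{m+1}.
By induction, S[n] = 5^n + 2^n for all n ≥ 0.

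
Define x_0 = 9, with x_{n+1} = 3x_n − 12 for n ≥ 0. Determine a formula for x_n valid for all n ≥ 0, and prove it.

Claim: x_n = 3^{n+1} + 6.

Base case: x_0 = 9, and 3^{0+1} + 6 = 3 + 6 = 9.
Assume x_m = 3^{m+1} + 6 for some m ≥ 0.
Then x_{m+1} = 3x_m − 12 = 3·(3^{m+1} + 6) − 12 = 3^{m+2} + 18 − 12 = 3^{m+2} + 6.
So the formula holds for m+1, and by induction x_n = 3^{n+1} + 6 for all n ≥ 0.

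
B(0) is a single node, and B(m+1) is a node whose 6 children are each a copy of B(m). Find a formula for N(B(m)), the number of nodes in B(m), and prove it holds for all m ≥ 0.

Claim: N(B(m)) = (6^{m+1} − 1)/5.

Base case: N(B(0)) = 1, and (6^{0+1} − 1)/5 = 1.
Assume N(B(k)) = (6^{k+1} − 1)/5.
Then N(B(k+1)) = 1 + 6N(B(k)) = 1 + 6·(6^{k+1} − 1)/5 = 1 + (6^{k+2} − 6)/5 = (5 + 6^{k+2} − 6)/5 = (6^{k+2} − 1)/5.
Hence N(B(m)) = (6^{m+1} − 1)/5 for every m ≥ 0, by induction.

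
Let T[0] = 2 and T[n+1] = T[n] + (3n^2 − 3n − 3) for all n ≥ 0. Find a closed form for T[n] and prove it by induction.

Claim: T[n] = n^3 − 3n^2 − n + 2.

Base case: T[0] = 2, and 0^3 − 3·0^2 − 0 + 2 = 2.
Assume T[k] = k^3 − 3k^2 − k + 2.
Then T[k+1] = T[k] + (3k^2 − 3k − 3) = (k^3 − 3k^2 − k + 2) + (3k^2 − 3k − 3) = k^3 − 4k − 1,
and (k+1)^3 − 3·(k+1)^2 − (k+1) + 2 = k^3 − 4k − 1.
By induction, T[n] = n^3 − 3n^2 − n + 2 for all n ≥ 0.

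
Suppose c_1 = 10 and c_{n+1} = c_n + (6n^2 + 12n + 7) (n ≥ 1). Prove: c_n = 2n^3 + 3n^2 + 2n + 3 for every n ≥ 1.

Base case: c_1 = 10, and 2·1^3 + 3·1^2 + 2·1 + 3 = 10.
Assume c_k = 2k^3 + 3k^2 + 2k + 3.
Then c_{k+1} = c_k + (6k^2 + 12k + 7) = (2k^3 + 3k^2 + 2k + 3) + (6k^2 + 12k + 7) = 2k^3 + 9k^2 + 14k + 10,
and 2·(k+1)^3 + 3·(k+1)^2 + 2·(k+1) + 3 = 2k^3 + 9k^2 + 14k + 10.
This completes the inductive step, so c_n = 2n^3 + 3n^2 + 2n + 3 for all n ≥ 1.

c_n = 2n^3 + 3n^2 + 2n + 3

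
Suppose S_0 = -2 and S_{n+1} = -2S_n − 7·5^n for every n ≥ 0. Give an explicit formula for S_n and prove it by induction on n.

Claim: S_n = -(-2)^n − 5^n.

Base case: S_0 = -2, and -(-2)^0 − 5^0 = -1 − 1 = -2.
Assume S_r = -(-2)^r − 5^r for some r ≥ 0.
Then S_{r+1} = -2S_r − 7·5^r = -2·(-(-2)^r − 5^r) − 7·5^r = -(-2)^{r+1} + 2·5^r − 7·5^r = -(-2)^{r+1} − 5·5^r = -(-2)^{r+1} − 5^{r+1}.
This completes the inductive step, so S_n = -(-2)^n − 5^n for all n ≥ 0.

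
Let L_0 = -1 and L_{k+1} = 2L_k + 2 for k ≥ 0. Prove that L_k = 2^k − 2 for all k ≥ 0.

Base case: L_0 = -1, and 2^0 − 2 = 1 − 2 = -1.
Assume L_r = 2^r − 2 for some r ≥ 0.
Then L_{r+1} = 2L_r + 2 = 2·(2^r − 2) + 2 = 2^{r+1} − 4 + 2 = 2^{r+1} − 2.
This completes the inductive step, so L_k = 2^k − 2 for all k ≥ 0.

L_k = 2^k − 2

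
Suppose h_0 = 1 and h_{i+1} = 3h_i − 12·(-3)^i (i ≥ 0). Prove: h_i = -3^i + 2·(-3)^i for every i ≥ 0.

Base case: h_0 = 1, and -3^0 + 2·(-3)^0 = -1 + 2 = 1.
Assume h_j = -3^j + 2·(-3)^j for some j ≥ 0.
Then h_{j+1} = 3h_j − 12·(-3)^j = 3·(-3^j + 2·(-3)^j) − 12·(-3)^j = -3^{j+1} + 6·(-3)^j − 12·(-3)^j = -3^{j+1} − 6·(-3)^j = -3^{j+1} + 2·(-3)^{j+1}.
So the formula holds for j+1, and by induction h_i = -3^i + 2·(-3)^i for all i ≥ 0.

h_i = -3^i + 2·(-3)^i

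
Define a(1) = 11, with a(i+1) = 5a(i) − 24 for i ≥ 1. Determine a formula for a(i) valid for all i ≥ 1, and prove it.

Claim: a(i) = 5^i + 6.

Base case: a(1) = 11, and 5^1 + 6 = 5 + 6 = 11.
Assume a(m) = 5^m + 6 for some m ≥ 1.
Then a(m+1) = 5a(m) − 24 = 5·(5^m + 6) − 24 = 5^{m+1} + 30 − 24 = 5^{m+1} + 6.
Hence a(i) = 5^i + 6 for every i ≥ 1, by induction.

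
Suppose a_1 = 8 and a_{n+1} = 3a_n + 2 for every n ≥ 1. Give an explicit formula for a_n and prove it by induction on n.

Claim: a_n = 3^{n+1} − 1.

Base case: a_1 = 8, and 3^{1+1} − 1 = 9 − 1 = 8.
Assume a_k = 3^{k+1} − 1 for some k ≥ 1.
Then a_{k+1} = 3a_k + 2 = 3·(3^{k+1} − 1) + 2 = 3^{k+2} − 3 + 2 = 3^{k+2} − 1.
Hence a_n = 3^{n+1} − 1 for every n ≥ 1, by induction.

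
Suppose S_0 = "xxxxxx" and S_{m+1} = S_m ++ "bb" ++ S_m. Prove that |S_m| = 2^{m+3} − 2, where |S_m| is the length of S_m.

Base case: |S_0| = 6, and 2^{0+3} − 2 = 6.
Assume |S_r| = 2^{r+3} − 2.
Then |S_{r+1}| = |S_r| + 2 + |S_r| = 2|S_r| + 2 = 2(2^{r+3} − 2) + 2 = 2^{r+1+3} − 4 + 2 = 2^{r+1+3} − 2.
So the formula holds for r+1, and by induction |S_m| = 2^{m+3} − 2 for all m ≥ 0.

|S_m| = 2^{m+3} − 2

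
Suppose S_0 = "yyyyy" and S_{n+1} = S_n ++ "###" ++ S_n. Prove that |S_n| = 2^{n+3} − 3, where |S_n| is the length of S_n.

Base case: |S_0| = 5, and 2^{0+3} − 3 = 5.
Assume |S_j| = 2^{j+3} − 3.
Then |S_{j+1}| = |S_j| + 3 + |S_j| = 2|S_j| + 3 = 2(2^{j+3} − 3) + 3 = 2^{j+1+3} − 6 + 3 = 2^{j+1+3} − 3.
So the formula holds for j+1, and by induction |S_n| = 2^{n+3} − 3 for all n ≥ 0.

|S_n| = 2^{n+3} − 3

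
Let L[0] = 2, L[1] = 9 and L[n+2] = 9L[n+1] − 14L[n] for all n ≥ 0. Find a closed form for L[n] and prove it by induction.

Claim: L[n] = 2^n + 7^n.

Base cases: L[0] = 2 and 2^0 + 7^0 = 2; L[1] = 9 and 2^1 + 7^1 = 9.
Assume L[j] = 2^j + 7^j for all 0 ≤ j ≤ r, where r ≥ 1.
Then L[r+1] = 9L[r] − 14L[r−1] = 9·(2^r + 7^r) − 14·(2^{r−1} + 7^{r−1}) = (9·2 − 14)2^{r−1} + (9·7 − 14)7^{r−1} = 4·2^{r−1} + 49·7^{r−1} = 2^{r+1} + 7^{r+1}.
So the formula holds for r+1, and by strong induction L[n] = 2^n + 7^n for all n ≥ 0.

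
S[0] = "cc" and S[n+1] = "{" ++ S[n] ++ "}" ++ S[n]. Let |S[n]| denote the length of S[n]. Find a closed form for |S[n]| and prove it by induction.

Claim: |S[n]| = 2^{n+2} − 2.

Base case: |S[0]| = 2, and 2^{0+2} − 2 = 2.
Assume |S[k]| = 2^{k+2} − 2.
Then |S[k+1]| = 1 + |S[k]| + 1 + |S[k]| = 2|S[k]| + 2 = 2(2^{k+2} − 2) + 2 = 2^{k+3} − 4 + 2 = 2^{k+3} − 2.
By induction, |S[n]| = 2^{n+2} − 2 for all n ≥ 0.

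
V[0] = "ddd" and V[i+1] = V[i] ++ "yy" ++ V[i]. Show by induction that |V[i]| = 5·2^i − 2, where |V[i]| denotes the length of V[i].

Base case: |V[0]| = 3, and 5·2^0 − 2 = 3.
Assume |V[k]| = 5·2^k − 2.
Then |V[k+1]| = |V[k]| + 2 + |V[k]| = 2|V[k]| + 2 = 2(5·2^k − 2) + 2 = 5·2^{k+1} − 4 + 2 = 5·2^{k+1} − 2.
Hence |V[i]| = 5·2^i − 2 for every i ≥ 0, by induction.

|V[i]| = 5·2^i − 2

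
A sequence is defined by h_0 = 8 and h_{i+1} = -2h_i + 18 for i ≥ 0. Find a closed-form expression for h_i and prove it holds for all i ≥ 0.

Claim: h_i = 2·(-2)^i + 6.

Base case: h_0 = 8, and 2·(-2)^0 + 6 = 2 + 6 = 8.
Assume h_j = 2·(-2)^j + 6 for some j ≥ 0.
Then h_{j+1} = -2h_j + 18 = -2·(2·(-2)^j + 6) + 18 = -4·(-2)^j − 12 + 18 = 2·(-2)^{j+1} + 6.
This completes the inductive step, so h_i = 2·(-2)^i + 6 for all i ≥ 0.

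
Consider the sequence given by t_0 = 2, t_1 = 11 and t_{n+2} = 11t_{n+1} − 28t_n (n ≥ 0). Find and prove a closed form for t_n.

Claim: t_n = 4^n + 7^n.

Base cases: t_0 = 2 and 4^0 + 7^0 = 2; t_1 = 11 and 4^1 + 7^1 = 11.
Assume t_j = 4^j + 7^j for all 0 ≤ j ≤ k, where k ≥ 1.
Then t_{k+1} = 11t_k − 28t_{k−1} = 11·(4^k + 7^k) − 28·(4^{k−1} + 7^{k−1}) = (11·4 − 28)4^{k−1} + (11·7 − 28)7^{k−1} = 16·4^{k−1} + 49·7^{k−1} = 4^{k+1} + 7^{k+1}.
So the formula holds for k+1, and by strong induction t_n = 4^n + 7^n for all n ≥ 0.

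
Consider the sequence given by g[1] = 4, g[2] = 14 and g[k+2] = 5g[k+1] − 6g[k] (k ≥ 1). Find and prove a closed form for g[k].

Claim: g[k] = -2^k + 2·3^k.

Base cases: g[1] = 4 and -2^1 + 2·3^1 = 4; g[2] = 14 and -2^2 + 2·3^2 = 14.
Assume g[i] = -2^i + 2·3^i for all 1 ≤ i ≤ j, where j ≥ 2.
Then g[j+1] = 5g[j] − 6g[j−1] = 5·(-2^j + 2·3^j) − 6·(-2^{j−1} + 2·3^{j−1}) = -(5·2 − 6)2^{j−1} + 2·(5·3 − 6)3^{j−1} = -4·2^{j−1} + 18·3^{j−1} = -2^{j+1} + 2·3^{j+1}.
By strong induction, g[k] = -2^k + 2·3^k for all k ≥ 1.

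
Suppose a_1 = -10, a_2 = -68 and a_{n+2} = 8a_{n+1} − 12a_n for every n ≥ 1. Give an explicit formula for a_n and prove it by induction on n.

Claim: a_n = 2^n − 2·6^n.

Base cases: a_1 = -10 and 2^1 − 2·6^1 = -10; a_2 = -68 and 2^2 − 2·6^2 = -68.
Assume a_j = 2^j − 2·6^j for all 1 ≤ j ≤ k, where k ≥ 2.
Then a_{k+1} = 8a_k − 12a_{k−1} = 8·(2^k − 2·6^k) − 12·(2^{k−1} − 2·6^{k−1}) = (8·2 − 12)2^{k−1} − 2·(8·6 − 12)6^{k−1} = 4·2^{k−1} − 72·6^{k−1} = 2^{k+1} − 2·6^{k+1}.
By strong induction, a_n = 2^n − 2·6^n for all n ≥ 1.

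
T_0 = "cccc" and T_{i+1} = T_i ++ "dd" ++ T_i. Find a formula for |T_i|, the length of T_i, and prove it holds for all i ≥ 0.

Claim: |T_i| = 6·2^i − 2.

Base case: |T_0| = 4, and 6·2^0 − 2 = 4.
Assume |T_m| = 6·2^m − 2.
Then |T_{m+1}| = |T_m| + 2 + |T_m| = 2|T_m| + 2 = 2(6·2^m − 2) + 2 = 6·2^{m+1} − 4 + 2 = 6·2^{m+1} − 2.
This completes the inductive step, so |T_i| = 6·2^i − 2 for all i ≥ 0.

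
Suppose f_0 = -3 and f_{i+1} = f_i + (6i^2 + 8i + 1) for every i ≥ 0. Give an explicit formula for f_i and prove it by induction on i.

Claim: f_i = 2i^3 + i^2 − 2i − 3.

Base case: f_0 = -3, and 2·0^3 + 0^2 − 2·0 − 3 = -3.
Assume f_m = 2m^3 + m^2 − 2m − 3.
Then f_{m+1} = f_m + (6m^2 + 8m + 1) = (2m^3 + m^2 − 2m − 3) + (6m^2 + 8m + 1) = 2m^3 + 7m^2 + 6m − 2,
and 2·(m+1)^3 + (m+1)^2 − 2·(m+1) − 3 = 2m^3 + 7m^2 + 6m − 2.
This completes the inductive step, so f_i = 2i^3 + i^2 − 2i − 3 for all i ≥ 0.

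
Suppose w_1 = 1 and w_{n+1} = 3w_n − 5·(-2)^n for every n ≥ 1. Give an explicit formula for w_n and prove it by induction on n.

Claim: w_n = 3^n + (-2)^n.

Base case: w_1 = 1, and 3^1 + (-2)^1 = 3 − 2 = 1.
Assume w_j = 3^j + (-2)^j for some j ≥ 1.
Then w_{j+1} = 3w_j − 5·(-2)^j = 3·(3^j + (-2)^j) − 5·(-2)^j = 3^{j+1} + 3·(-2)^j − 5·(-2)^j = 3^{j+1} − 2·(-2)^j = 3^{j+1} + (-2)^{j+1}.
By induction, w_n = 3^n + (-2)^n for all n ≥ 1.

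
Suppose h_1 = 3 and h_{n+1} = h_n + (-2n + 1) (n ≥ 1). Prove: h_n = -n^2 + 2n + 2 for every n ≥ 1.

Base case: h_1 = 3, and -1^2 + 2·1 + 2 = 3.
Assume h_k = -k^2 + 2k + 2.
Then h_{k+1} = h_k + (-2k + 1) = (-k^2 + 2k + 2) + (-2k + 1) = -k^2 + 3,
and -(k+1)^2 + 2·(k+1) + 2 = -k^2 + 3.
This completes the inductive step, so h_n = -n^2 + 2n + 2 for all n ≥ 1.

h_n = -n^2 + 2n + 2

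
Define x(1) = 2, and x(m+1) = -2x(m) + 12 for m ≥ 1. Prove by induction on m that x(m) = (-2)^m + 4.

Base case: x(1) = 2, and (-2)^1 + 4 = -2 + 4 = 2.
Assume x(k) = (-2)^k + 4 for some k ≥ 1.
Then x(k+1) = -2x(k) + 12 = -2·((-2)^k + 4) + 12 = -2·(-2)^k − 8 + 12 = (-2)^{k+1} + 4.
This completes the inductive step, so x(m) = (-2)^m + 4 for all m ≥ 1.

x(m) = (-2)^m + 4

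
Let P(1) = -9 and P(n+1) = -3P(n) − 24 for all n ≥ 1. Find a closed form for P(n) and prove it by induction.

Claim: P(n) = (-3)^n − 6.

Base case: P(1) = -9, and (-3)^1 − 6 = -3 − 6 = -9.
Assume P(m) = (-3)^m − 6 for some m ≥ 1.
Then P(m+1) = -3P(m) − 24 = -3·((-3)^m − 6) − 24 = -3·(-3)^m + 18 − 24 = (-3)^{m+1} − 6.
So the formula holds for m+1, and by induction P(n) = (-3)^n − 6 for all n ≥ 1.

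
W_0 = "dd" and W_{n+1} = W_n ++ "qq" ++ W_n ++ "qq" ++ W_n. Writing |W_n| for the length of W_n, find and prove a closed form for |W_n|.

Claim: |W_n| = 4·3^n − 2.

Base case: |W_0| = 2, and 4·3^0 − 2 = 2.
Assume |W_j| = 4·3^j − 2.
Then |W_{j+1}| = 3|W_j| + 4 = 3(4·3^j − 2) + 4 = 4·3^{j+1} − 6 + 4 = 4·3^{j+1} − 2.
Hence |W_n| = 4·3^n − 2 for every n ≥ 0, by induction.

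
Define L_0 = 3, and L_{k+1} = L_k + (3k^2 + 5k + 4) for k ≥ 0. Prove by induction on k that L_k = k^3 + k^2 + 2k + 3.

Base case: L_0 = 3, and 0^3 + 0^2 + 2·0 + 3 = 3.
Assume L_j = j^3 + j^2 + 2j + 3.
Then L_{j+1} = L_j + (3j^2 + 5j + 4) = (j^3 + j^2 + 2j + 3) + (3j^2 + 5j + 4) = j^3 + 4j^2 + 7j + 7,
and (j+1)^3 + (j+1)^2 + 2·(j+1) + 3 = j^3 + 4j^2 + 7j + 7.
This completes the inductive step, so L_k = k^3 + k^2 + 2k + 3 for all k ≥ 0.

L_k = k^3 + k^2 + 2k + 3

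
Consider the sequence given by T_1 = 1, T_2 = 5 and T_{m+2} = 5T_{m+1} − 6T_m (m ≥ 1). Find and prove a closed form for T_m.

Claim: T_m = 3^m − 2^m.

Base cases: T_1 = 1 and 3^1 − 2^1 = 1; T_2 = 5 and 3^2 − 2^2 = 5.
Assume T_i = 3^i − 2^i for all 1 ≤ i ≤ j, where j ≥ 2.
Then T_{j+1} = 5T_j − 6T_{j−1} = 5·(3^j − 2^j) − 6·(3^{j−1} − 2^{j−1}) = (5·3 − 6)3^{j−1} − (5·2 − 6)2^{j−1} = 9·3^{j−1} − 4·2^{j−1} = 3^{j+1} − 2^{j+1}.
This completes the inductive step, so T_m = 3^m − 2^m for all m ≥ 1.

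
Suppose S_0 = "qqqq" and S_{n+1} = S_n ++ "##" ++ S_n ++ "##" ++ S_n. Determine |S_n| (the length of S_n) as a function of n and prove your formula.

Claim: |S_n| = 6·3^n − 2.

Base case: |S_0| = 4, and 6·3^0 − 2 = 4.
Assume |S_j| = 6·3^j − 2.
Then |S_{j+1}| = 3|S_j| + 4 = 3(6·3^j − 2) + 4 = 6·3^{j+1} − 6 + 4 = 6·3^{j+1} − 2.
So the formula holds for j+1, and by induction |S_n| = 6·3^n − 2 for all n ≥ 0.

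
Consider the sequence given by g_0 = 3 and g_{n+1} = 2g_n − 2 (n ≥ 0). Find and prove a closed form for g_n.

Claim: g_n = 2^n + 2.

Base case: g_0 = 3, and 2^0 + 2 = 1 + 2 = 3.
Assume g_r = 2^r + 2 for some r ≥ 0.
Then g_{r+1} = 2g_r − 2 = 2·(2^r + 2) − 2 = 2^{r+1} + 4 − 2 = 2^{r+1} + 2.
By induction, g_n = 2^n + 2 for all n ≥ 0.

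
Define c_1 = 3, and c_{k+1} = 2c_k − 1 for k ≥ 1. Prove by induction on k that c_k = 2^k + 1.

Base case: c_1 = 3, and 2^1 + 1 = 2 + 1 = 3.
Assume c_m = 2^m + 1 for some m ≥ 1.
Then c_{m+1} = 2c_m − 1 = 2·(2^m + 1) − 1 = 2^{m+1} + 2 − 1 = 2^{m+1} + 1.
Hence c_k = 2^k + 1 for every k ≥ 1, by induction.

c_k = 2^k + 1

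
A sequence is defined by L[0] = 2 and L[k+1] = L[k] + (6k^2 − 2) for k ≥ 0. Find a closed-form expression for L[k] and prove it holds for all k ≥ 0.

Claim: L[k] = 2k^3 − 3k^2 − k + 2.

Base case: L[0] = 2, and 2·0^3 − 3·0^2 − 0 + 2 = 2.
Assume L[m] = 2m^3 − 3m^2 − m + 2.
Then L[m+1] = L[m] + (6m^2 − 2) = (2m^3 − 3m^2 − m + 2) + (6m^2 − 2) = 2m^3 + 3m^2 − m,
and 2·(m+1)^3 − 3·(m+1)^2 − (m+1) + 2 = 2m^3 + 3m^2 − m.
This completes the inductive step, so L[k] = 2k^3 − 3k^2 − k + 2 for all k ≥ 0.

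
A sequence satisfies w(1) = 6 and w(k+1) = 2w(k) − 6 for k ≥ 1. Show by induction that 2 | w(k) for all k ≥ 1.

Base case: w(1) = 6 = 2·3, so 2 | w(1).
Assume 2 | w(r), so w(r) = 2t for some integer t.
Then w(r+1) = 2w(r) − 6 = 2·(2t) − 6 = 2(2t − 3), so 2 | w(r+1).
Hence 2 | w(k) for every k ≥ 1, by induction.

2 | w(k)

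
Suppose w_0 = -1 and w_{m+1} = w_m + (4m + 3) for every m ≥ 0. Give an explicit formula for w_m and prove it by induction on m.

Claim: w_m = 2m^2 + m − 1.

Base case: w_0 = -1, and 2·0^2 + 0 − 1 = -1.
Assume w_r = 2r^2 + r − 1.
Then w_{r+1} = w_r + (4r + 3) = (2r^2 + r − 1) + (4r + 3) = 2r^2 + 5r + 2,
and 2·(r+1)^2 + (r+1) − 1 = 2r^2 + 5r + 2.
This completes the inductive step, so w_m = 2m^2 + m − 1 for all m ≥ 0.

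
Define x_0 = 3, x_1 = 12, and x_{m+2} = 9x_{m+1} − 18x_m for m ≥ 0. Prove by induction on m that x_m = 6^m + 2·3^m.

Base cases: x_0 = 3 and 6^0 + 2·3^0 = 3; x_1 = 12 and 6^1 + 2·3^1 = 12.
Assume x_j = 6^j + 2·3^j for all 0 ≤ j ≤ k, where k ≥ 1.
Then x_{k+1} = 9x_k − 18x_{k−1} = 9·(6^k + 2·3^k) − 18·(6^{k−1} + 2·3^{k−1}) = (9·6 − 18)6^{k−1} + 2·(9·3 − 18)3^{k−1} = 36·6^{k−1} + 18·3^{k−1} = 6^{k+1} + 2·3^{k+1}.
This completes the inductive step, so x_m = 6^m + 2·3^m for all m ≥ 0.

x_m = 6^m + 2·3^m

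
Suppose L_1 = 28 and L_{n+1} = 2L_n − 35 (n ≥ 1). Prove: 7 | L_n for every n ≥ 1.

Base case: L_1 = 28 = 7·4, so 7 | L_1.
Assume 7 | L_k, so L_k = 7t for some integer t.
Then L_{k+1} = 2L_k − 35 = 2·(7t) − 35 = 7(2t − 5), so 7 | L_{k+1}.
Hence 7 | L_n for every n ≥ 1, by induction.

7 | L_n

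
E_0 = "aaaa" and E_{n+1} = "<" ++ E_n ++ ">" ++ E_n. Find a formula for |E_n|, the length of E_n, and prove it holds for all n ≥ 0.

Claim: |E_n| = 6·2^n − 2.

Base case: |E_0| = 4, and 6·2^0 − 2 = 4.
Assume |E_k| = 6·2^k − 2.
Then |E_{k+1}| = 1 + |E_k| + 1 + |E_k| = 2|E_k| + 2 = 2(6·2^k − 2) + 2 = 6·2^{k+1} − 4 + 2 = 6·2^{k+1} − 2.
Hence |E_n| = 6·2^n − 2 for every n ≥ 0, by induction.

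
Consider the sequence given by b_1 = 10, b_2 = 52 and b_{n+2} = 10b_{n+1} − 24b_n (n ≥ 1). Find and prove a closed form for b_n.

Claim: b_n = 4^n + 6^n.

Base cases: b_1 = 10 and 4^1 + 6^1 = 10; b_2 = 52 and 4^2 + 6^2 = 52.
Assume b_j = 4^j + 6^j for all 1 ≤ j ≤ r, where r ≥ 2.
Then b_{r+1} = 10b_r − 24b_{r−1} = 10·(4^r + 6^r) − 24·(4^{r−1} + 6^{r−1}) = (10·4 − 24)4^{r−1} + (10·6 − 24)6^{r−1} = 16·4^{r−1} + 36·6^{r−1} = 4^{r+1} + 6^{r+1}.
This completes the inductive step, so b_n = 4^n + 6^n for all n ≥ 1.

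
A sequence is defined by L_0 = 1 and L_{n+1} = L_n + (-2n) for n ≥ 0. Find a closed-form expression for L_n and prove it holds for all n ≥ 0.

Claim: L_n = -n^2 + n + 1.

Base case: L_0 = 1, and -0^2 + 0 + 1 = 1.
Assume L_j = -j^2 + j + 1.
Then L_{j+1} = L_j + (-2j) = (-j^2 + j + 1) + (-2j) = -j^2 − j + 1,
and -(j+1)^2 + (j+1) + 1 = -j^2 − j + 1.
This completes the inductive step, so L_n = -n^2 + n + 1 for all n ≥ 0.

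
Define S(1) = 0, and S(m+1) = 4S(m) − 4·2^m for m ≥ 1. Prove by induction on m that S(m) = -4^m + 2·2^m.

Base case: S(1) = 0, and -4^1 + 2·2^1 = -4 + 4 = 0.
Assume S(r) = -4^r + 2·2^r for some r ≥ 1.
Then S(r+1) = 4S(r) − 4·2^r = 4·(-4^r + 2·2^r) − 4·2^r = -4^{r+1} + 8·2^r − 4·2^r = -4^{r+1} + 4·2^r = -4^{r+1} + 2·2^{r+1}.
This completes the inductive step, so S(m) = -4^m + 2·2^m for all m ≥ 1.

S(m) = -4^m + 2·2^m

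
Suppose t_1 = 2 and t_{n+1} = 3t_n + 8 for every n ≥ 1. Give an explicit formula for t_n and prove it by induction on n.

Claim: t_n = 2·3^n − 4.

Base case: t_1 = 2, and 2·3^1 − 4 = 6 − 4 = 2.
Assume t_m = 2·3^m − 4 for some m ≥ 1.
Then t_{m+1} = 3t_m + 8 = 3·(2·3^m − 4) + 8 = 6·3^m − 12 + 8 = 2·3^{m+1} − 4.
By induction, t_n = 2·3^n − 4 for all n ≥ 1.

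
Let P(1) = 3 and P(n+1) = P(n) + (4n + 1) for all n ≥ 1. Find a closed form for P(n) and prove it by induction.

Claim: P(n) = 2n^2 − n + 2.

Base case: P(1) = 3, and 2·1^2 − 1 + 2 = 3.
Assume P(k) = 2k^2 − k + 2.
Then P(k+1) = P(k) + (4k + 1) = (2k^2 − k + 2) + (4k + 1) = 2k^2 + 3k + 3,
and 2·(k+1)^2 − (k+1) + 2 = 2k^2 + 3k + 3.
By induction, P(n) = 2n^2 − n + 2 for all n ≥ 1.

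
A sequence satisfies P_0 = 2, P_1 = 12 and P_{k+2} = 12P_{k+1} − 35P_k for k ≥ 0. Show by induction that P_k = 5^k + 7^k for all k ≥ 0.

Base cases: P_0 = 2 and 5^0 + 7^0 = 2; P_1 = 12 and 5^1 + 7^1 = 12.
Assume P_j = 5^j + 7^j for all 0 ≤ j ≤ r, where r ≥ 1.
Then P_{r+1} = 12P_r − 35P_{r−1} = 12·(5^r + 7^r) − 35·(5^{r−1} + 7^{r−1}) = (12·5 − 35)5^{r−1} + (12·7 − 35)7^{r−1} = 25·5^{r−1} + 49·7^{r−1} = 5^{r+1} + 7^{r+1}.
This completes the inductive step, so P_k = 5^k + 7^k for all k ≥ 0.

P_k = 5^k + 7^k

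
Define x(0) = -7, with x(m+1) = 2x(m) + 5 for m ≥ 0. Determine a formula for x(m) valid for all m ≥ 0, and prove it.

Claim: x(m) = -2^{m+1} − 5.

Base case: x(0) = -7, and -2^{0+1} − 5 = -2 − 5 = -7.
Assume x(j) = -2^{j+1} − 5 for some j ≥ 0.
Then x(j+1) = 2x(j) + 5 = 2·(-2^{j+1} − 5) + 5 = -2^{j+2} − 10 + 5 = -2^{j+2} − 5.
By induction, x(m) = -2^{m+1} − 5 for all m ≥ 0.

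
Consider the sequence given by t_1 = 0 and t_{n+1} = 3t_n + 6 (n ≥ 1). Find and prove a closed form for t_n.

Claim: t_n = 3^n − 3.

Base case: t_1 = 0, and 3^1 − 3 = 3 − 3 = 0.
Assume t_j = 3^j − 3 for some j ≥ 1.
Then t_{j+1} = 3t_j + 6 = 3·(3^j − 3) + 6 = 3^{j+1} − 9 + 6 = 3^{j+1} − 3.
So the formula holds for j+1, and by induction t_n = 3^n − 3 for all n ≥ 1.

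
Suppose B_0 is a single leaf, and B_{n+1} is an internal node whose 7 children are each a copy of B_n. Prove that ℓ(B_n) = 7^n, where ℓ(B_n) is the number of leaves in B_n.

Base case: ℓ(B_0) = 1, and 7^0 = 1.
Assume ℓ(B_j) = 7^j.
Then ℓ(B_{j+1}) = 7·ℓ(B_j) = 7·7^j = 7^{j+1}.
Hence ℓ(B_n) = 7^n for every n ≥ 0, by induction.

ℓ(B_n) = 7^n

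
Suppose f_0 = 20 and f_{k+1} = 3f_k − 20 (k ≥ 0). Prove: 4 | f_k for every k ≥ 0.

Base case: f_0 = 20 = 4·5, so 4 | f_0.
Assume 4 | f_r, so f_r = 4t for some integer t.
Then f_{r+1} = 3f_r − 20 = 3·(4t) − 20 = 4(3t − 5), so 4 | f_{r+1}.
Hence 4 | f_k for every k ≥ 0, by induction.

4 | f_k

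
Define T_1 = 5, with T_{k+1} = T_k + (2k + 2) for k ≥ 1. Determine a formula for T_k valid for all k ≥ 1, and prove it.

Claim: T_k = k^2 + k + 3.

Base case: T_1 = 5, and 1^2 + 1 + 3 = 5.
Assume T_j = j^2 + j + 3.
Then T_{j+1} = T_j + (2j + 2) = (j^2 + j + 3) + (2j + 2) = j^2 + 3j + 5,
and (j+1)^2 + (j+1) + 3 = j^2 + 3j + 5.
By induction, T_k = k^2 + k + 3 for all k ≥ 1.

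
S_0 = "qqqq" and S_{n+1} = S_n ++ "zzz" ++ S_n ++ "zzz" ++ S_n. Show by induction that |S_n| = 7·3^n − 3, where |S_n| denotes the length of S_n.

Base case: |S_0| = 4, and 7·3^0 − 3 = 4.
Assume |S_m| = 7·3^m − 3.
Then |S_{m+1}| = 3|S_m| + 6 = 3(7·3^m − 3) + 6 = 7·3^{m+1} − 9 + 6 = 7·3^{m+1} − 3.
So the formula holds for m+1, and by induction |S_n| = 7·3^n − 3 for all n ≥ 0.

|S_n| = 7·3^n − 3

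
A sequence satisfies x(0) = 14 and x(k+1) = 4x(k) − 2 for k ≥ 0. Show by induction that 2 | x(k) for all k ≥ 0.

Base case: x(0) = 14 = 2·7, so 2 | x(0).
Assume 2 | x(j), so x(j) = 2t for some integer t.
Then x(j+1) = 4x(j) − 2 = 4·(2t) − 2 = 2(4t − 1), so 2 | x(j+1).
By induction, 2 | x(k) for all k ≥ 0.

2 | x(k)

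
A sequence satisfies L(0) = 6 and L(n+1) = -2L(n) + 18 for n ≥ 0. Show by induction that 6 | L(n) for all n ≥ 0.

Base case: L(0) = 6 = 6·1, so 6 | L(0).
Assume 6 | L(k), so L(k) = 6t for some integer t.
Then L(k+1) = -2L(k) + 18 = -2·(6t) + 18 = 6(-2t + 3), so 6 | L(k+1).
Hence 6 | L(n) for every n ≥ 0, by induction.

6 | L(n)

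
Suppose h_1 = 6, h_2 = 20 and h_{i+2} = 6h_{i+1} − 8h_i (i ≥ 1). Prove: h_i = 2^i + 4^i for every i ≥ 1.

Base cases: h_1 = 6 and 2^1 + 4^1 = 6; h_2 = 20 and 2^2 + 4^2 = 20.
Assume h_j = 2^j + 4^j for all 1 ≤ j ≤ k, where k ≥ 2.
Then h_{k+1} = 6h_k − 8h_{k−1} = 6·(2^k + 4^k) − 8·(2^{k−1} + 4^{k−1}) = (6·2 − 8)2^{k−1} + (6·4 − 8)4^{k−1} = 4·2^{k−1} + 16·4^{k−1} = 2^{k+1} + 4^{k+1}.
This completes the inductive step, so h_i = 2^i + 4^i for all i ≥ 1.

h_i = 2^i + 4^i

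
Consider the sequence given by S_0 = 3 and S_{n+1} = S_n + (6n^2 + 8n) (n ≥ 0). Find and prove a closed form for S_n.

Claim: S_n = 2n^3 + n^2 − 3n + 3.

Base case: S_0 = 3, and 2·0^3 + 0^2 − 3·0 + 3 = 3.
Assume S_m = 2m^3 + m^2 − 3m + 3.
Then S_{m+1} = S_m + (6m^2 + 8m) = (2m^3 + m^2 − 3m + 3) + (6m^2 + 8m) = 2m^3 + 7m^2 + 5m + 3,
and 2·(m+1)^3 + (m+1)^2 − 3·(m+1) + 3 = 2m^3 + 7m^2 + 5m + 3.
Hence S_n = 2n^3 + n^2 − 3n + 3 for every n ≥ 0, by induction.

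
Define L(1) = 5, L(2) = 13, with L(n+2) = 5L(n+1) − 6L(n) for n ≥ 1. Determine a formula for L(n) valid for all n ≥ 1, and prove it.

Claim: L(n) = 3^n + 2^n.

Base cases: L(1) = 5 and 3^1 + 2^1 = 5; L(2) = 13 and 3^2 + 2^2 = 13.
Assume L(i) = 3^i + 2^i for all 1 ≤ i ≤ j, where j ≥ 2.
Then L(j+1) = 5L(j) − 6L(j−1) = 5·(3^j + 2^j) − 6·(3^{j−1} + 2^{j−1}) = (5·3 − 6)3^{j−1} + (5·2 − 6)2^{j−1} = 9·3^{j−1} + 4·2^{j−1} = 3^{j+1} + 2^{j+1}.
Hence L(n) = 3^n + 2^n for every n ≥ 1, by strong induction.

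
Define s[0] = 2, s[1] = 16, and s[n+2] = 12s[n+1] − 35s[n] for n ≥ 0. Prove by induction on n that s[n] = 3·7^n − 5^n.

Base cases: s[0] = 2 and 3·7^0 − 5^0 = 2; s[1] = 16 and 3·7^1 − 5^1 = 16.
Assume s[j] = 3·7^j − 5^j for all 0 ≤ j ≤ r, where r ≥ 1.
Then s[r+1] = 12s[r] − 35s[r−1] = 12·(3·7^r − 5^r) − 35·(3·7^{r−1} − 5^{r−1}) = 3·(12·7 − 35)7^{r−1} − (12·5 − 35)5^{r−1} = 147·7^{r−1} − 25·5^{r−1} = 3·7^{r+1} − 5^{r+1}.
By strong induction, s[n] = 3·7^n − 5^n for all n ≥ 0.

s[n] = 3·7^n − 5^n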